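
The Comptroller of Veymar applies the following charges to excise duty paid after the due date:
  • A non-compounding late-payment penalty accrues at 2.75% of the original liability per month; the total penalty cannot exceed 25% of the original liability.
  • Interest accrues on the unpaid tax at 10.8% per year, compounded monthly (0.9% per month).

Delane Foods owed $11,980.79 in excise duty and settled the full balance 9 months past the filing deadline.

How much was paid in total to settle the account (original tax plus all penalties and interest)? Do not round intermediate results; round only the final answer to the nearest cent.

Penalty: 9 × 2.75% × $11,980.79 = $2,965.25… (below the 25% cap of $2,995.20…)
Interest: $11,980.79 × ((1 + 0.009)^9 − 1) = $11,980.79 × 0.0839781… = $1,006.1236…
Total = $11,980.79 + $2,965.2455… + $1,006.1236… = $15,952.16

$15,952.16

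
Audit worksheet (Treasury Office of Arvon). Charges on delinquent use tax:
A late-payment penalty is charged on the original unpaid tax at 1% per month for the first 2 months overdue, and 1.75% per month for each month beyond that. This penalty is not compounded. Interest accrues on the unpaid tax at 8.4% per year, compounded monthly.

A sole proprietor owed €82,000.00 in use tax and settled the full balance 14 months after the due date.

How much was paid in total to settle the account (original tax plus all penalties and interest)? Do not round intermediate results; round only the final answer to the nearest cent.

Penalty, months 1–2: 2 × 1% × €82,000.00 = €1,640.00
Penalty, months 3–14: 12 × 1.75% × €82,000.00 = €17,220.00
Interest (8.4%/yr ÷ 12 = 0.7%/month): €82,000.00 × ((1 + 0.007)^14 − 1) = €8,412.0757…
Total = €82,000.00 + €18,860.0000 + €8,412.0757… = €109,272.08

€109,272.08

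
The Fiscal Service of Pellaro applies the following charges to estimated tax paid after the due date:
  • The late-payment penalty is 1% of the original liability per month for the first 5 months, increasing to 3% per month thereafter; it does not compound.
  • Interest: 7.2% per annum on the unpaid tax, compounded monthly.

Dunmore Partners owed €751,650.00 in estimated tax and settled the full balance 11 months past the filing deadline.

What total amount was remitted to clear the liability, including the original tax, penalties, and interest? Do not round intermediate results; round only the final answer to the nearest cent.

€975,653.78

Penalty, months 1–5: 5 × 1% × €751,650.00 = €37,582.50
Penalty, months 6–11: 6 × 3% × €751,650.00 = €135,297.00
Interest (7.2%/yr ÷ 12 = 0.6%/month): €751,650.00 × ((1 + 0.006)^11 − 1) = €51,124.2800…
Total = €751,650.00 + €172,879.5000 + €51,124.2800… = €975,653.78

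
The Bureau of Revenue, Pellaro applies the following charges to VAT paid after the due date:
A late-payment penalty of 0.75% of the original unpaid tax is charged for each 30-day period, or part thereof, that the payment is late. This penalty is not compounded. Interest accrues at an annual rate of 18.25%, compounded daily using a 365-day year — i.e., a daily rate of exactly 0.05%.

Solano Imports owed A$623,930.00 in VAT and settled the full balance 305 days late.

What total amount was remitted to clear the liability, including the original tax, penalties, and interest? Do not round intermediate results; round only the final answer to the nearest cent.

A$778,164.29

Penalty periods: ⌈305/30⌉ = 11; penalty = 11 × 0.75% × A$623,930.00 = A$51,474.23…
Interest: A$623,930.00 × ((1 + 0.0005)^305 − 1) = A$623,930.00 × 0.16469807… = A$102,760.0680…
Total = A$623,930.00 + A$51,474.2250 + A$102,760.0680… = A$778,164.29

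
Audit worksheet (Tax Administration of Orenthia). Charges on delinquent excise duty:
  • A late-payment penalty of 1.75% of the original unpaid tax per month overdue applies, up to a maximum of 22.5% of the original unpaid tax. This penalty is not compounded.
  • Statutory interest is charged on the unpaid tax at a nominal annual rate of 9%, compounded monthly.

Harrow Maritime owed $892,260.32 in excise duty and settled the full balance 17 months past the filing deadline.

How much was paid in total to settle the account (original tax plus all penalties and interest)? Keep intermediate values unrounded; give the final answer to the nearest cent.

$1,213,870.69

Penalty (uncapped): 17 × 1.75% × $892,260.32 = $265,447.45…; cap = 22.5% × $892,260.32 = $200,758.57… → penalty = $200,758.57…
Interest (9%/yr ÷ 12 = 0.75%/month): $892,260.32 × ((1 + 0.0075)^17 − 1) = $120,851.8016…
Total = $892,260.32 + $200,758.5720 + $120,851.8016… = $1,213,870.69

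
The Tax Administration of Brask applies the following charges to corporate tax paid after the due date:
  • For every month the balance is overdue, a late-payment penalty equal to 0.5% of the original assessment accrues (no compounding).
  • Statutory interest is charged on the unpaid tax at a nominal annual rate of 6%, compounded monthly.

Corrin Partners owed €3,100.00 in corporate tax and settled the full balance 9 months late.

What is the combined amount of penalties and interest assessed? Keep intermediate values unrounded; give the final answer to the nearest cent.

Late-payment penalty: 9 × 0.5% × €3,100.00 = €139.50
Interest (6%/yr ÷ 12 = 0.5%/month): €3,100.00 × ((1 + 0.005)^9 − 1) = €142.3228…
Penalties + interest = €139.5000 + €142.3228… = €281.82

€281.82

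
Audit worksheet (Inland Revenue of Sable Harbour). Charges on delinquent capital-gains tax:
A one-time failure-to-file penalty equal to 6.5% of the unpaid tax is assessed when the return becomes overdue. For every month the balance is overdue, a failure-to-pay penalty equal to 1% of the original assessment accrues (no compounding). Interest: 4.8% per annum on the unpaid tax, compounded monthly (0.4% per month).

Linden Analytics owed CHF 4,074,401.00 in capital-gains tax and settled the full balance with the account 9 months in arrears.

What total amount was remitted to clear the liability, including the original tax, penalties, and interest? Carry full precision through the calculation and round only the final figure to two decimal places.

CHF 4,854,980.48

Failure-to-file penalty: 6.5% × CHF 4,074,401.00 = CHF 264,836.07…
Failure-to-pay penalty: 9 × 1% × CHF 4,074,401.00 = CHF 366,696.09
Interest: CHF 4,074,401.00 × ((1 + 0.004)^9 − 1) = CHF 4,074,401.00 × 0.0365814… = CHF 149,047.3269…
Total = CHF 4,074,401.00 + CHF 631,532.1550 + CHF 149,047.3269… = CHF 4,854,980.48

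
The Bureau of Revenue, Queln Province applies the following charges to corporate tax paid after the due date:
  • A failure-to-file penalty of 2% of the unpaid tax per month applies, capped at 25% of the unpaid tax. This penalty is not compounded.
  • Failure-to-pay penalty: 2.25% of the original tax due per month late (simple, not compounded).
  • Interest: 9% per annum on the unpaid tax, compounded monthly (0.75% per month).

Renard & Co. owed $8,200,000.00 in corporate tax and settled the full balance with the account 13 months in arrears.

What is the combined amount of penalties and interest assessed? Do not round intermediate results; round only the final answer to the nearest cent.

Failure-to-file: 13 × 2% × $8,200,000.00 = $2,132,000.00, capped at 25% × $8,200,000.00 = $2,050,000.00
Failure-to-pay penalty = 2.25% × $8,200,000.00 × 13 mo = $2,398,500.00
Interest: $8,200,000.00 × ((1 + 0.0075)^13 − 1) = $8,200,000.00 × 0.1020104… = $836,485.6851…
Penalties + interest = $4,448,500.0000 + $836,485.6851… = $5,284,985.69

$5,284,985.69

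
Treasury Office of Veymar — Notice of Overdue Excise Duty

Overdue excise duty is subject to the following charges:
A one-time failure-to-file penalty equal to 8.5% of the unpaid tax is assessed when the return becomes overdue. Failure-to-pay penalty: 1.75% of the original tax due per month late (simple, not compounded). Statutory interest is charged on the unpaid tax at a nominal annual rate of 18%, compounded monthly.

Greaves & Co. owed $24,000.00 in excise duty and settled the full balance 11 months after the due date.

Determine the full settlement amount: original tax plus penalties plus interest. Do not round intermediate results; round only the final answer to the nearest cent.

Failure-to-file penalty: 8.5% × $24,000.00 = $2,040.00
Failure-to-pay penalty = 1.75% × $24,000.00 × 11 mo = $4,620.00
Interest (18%/yr ÷ 12 = 1.5%/month): $24,000.00 × ((1 + 0.015)^11 − 1) = $4,270.7745…
Total = $24,000.00 + $6,660.0000 + $4,270.7745… = $34,930.77

$34,930.77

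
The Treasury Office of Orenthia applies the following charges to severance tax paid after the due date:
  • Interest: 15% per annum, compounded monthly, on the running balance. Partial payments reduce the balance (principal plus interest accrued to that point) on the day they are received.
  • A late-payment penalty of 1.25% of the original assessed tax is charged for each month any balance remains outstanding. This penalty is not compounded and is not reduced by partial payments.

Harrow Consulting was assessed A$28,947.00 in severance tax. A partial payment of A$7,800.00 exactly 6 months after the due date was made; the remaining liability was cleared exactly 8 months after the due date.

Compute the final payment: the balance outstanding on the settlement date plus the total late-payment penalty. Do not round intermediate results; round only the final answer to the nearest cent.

Monthly rate = 15% ÷ 12 = 1.25%
Balance at month 6: A$28,947.0000 × (1 + 0.0125)^6 = A$31,187.0109…
After A$7,800.00 payment: A$31,187.0109… − A$7,800.00 = A$23,387.0109…
Balance at month 8: A$23,387.0109… × (1 + 0.0125)^2 = A$23,975.3404…
Penalty: 8 × 1.25% × A$28,947.00 = A$2,894.70
Final settlement = outstanding balance + penalty = A$23,975.3404… + A$2,894.70 = A$26,870.04

A$26,870.04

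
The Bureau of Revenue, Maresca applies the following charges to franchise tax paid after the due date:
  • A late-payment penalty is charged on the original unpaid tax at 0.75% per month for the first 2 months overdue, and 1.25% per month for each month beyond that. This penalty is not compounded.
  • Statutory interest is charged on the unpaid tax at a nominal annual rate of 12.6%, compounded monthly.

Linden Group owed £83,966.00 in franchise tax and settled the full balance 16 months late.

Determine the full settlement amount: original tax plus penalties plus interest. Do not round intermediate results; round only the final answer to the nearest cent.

£115,193.04

Penalty, months 1–2: 2 × 0.75% × £83,966.00 = £1,259.49
Penalty, months 3–16: 14 × 1.25% × £83,966.00 = £14,694.05
Interest (12.6%/yr ÷ 12 = 1.05%/month): £83,966.00 × ((1 + 0.0105)^16 − 1) = £15,273.4961…
Total = £83,966.00 + £15,953.5400 + £15,273.4961… = £115,193.04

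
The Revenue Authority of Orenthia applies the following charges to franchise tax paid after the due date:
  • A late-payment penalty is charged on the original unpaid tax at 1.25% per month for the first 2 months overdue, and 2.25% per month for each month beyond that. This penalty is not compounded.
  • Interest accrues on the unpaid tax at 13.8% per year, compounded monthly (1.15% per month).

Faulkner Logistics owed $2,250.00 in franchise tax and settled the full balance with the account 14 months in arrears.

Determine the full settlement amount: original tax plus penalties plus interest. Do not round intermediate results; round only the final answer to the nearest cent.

Penalty, months 1–2: 2 × 1.25% × $2,250.00 = $56.25
Penalty, months 3–14: 12 × 2.25% × $2,250.00 = $607.50
Interest: $2,250.00 × ((1 + 0.0115)^14 − 1) = $2,250.00 × 0.1736063… = $390.6141…
Total = $2,250.00 + $663.7500 + $390.6141… = $3,304.36

$3,304.36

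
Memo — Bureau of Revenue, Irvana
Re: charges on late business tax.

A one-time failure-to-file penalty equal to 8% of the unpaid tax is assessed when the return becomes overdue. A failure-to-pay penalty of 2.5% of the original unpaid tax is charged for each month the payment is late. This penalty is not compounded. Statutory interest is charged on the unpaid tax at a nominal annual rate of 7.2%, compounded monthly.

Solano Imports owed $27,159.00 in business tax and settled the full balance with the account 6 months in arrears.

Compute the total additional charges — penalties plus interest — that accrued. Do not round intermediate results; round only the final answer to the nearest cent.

$7,239.08

Failure-to-file penalty: 8% × $27,159.00 = $2,172.72
Failure-to-pay penalty: 6 × 2.5% × $27,159.00 = $4,073.85
Interest (7.2%/yr ÷ 12 = 0.6%/month): $27,159.00 × ((1 + 0.006)^6 − 1) = $992.5077…
Penalties + interest = $6,246.5700 + $992.5077… = $7,239.08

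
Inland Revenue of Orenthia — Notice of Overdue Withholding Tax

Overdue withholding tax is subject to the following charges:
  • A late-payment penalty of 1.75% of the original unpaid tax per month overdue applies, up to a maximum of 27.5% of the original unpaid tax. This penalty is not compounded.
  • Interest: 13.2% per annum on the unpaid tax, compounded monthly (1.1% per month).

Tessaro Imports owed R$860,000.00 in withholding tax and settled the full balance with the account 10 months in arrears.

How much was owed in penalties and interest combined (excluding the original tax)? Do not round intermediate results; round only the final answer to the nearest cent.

Penalty: 10 × 1.75% × R$860,000.00 = R$150,500.00 (below the 27.5% cap of R$236,500.00)
Interest: R$860,000.00 × ((1 + 0.011)^10 − 1) = R$860,000.00 × 0.1156078… = R$99,422.7386…
Penalties + interest = R$150,500.0000 + R$99,422.7386… = R$249,922.74

R$249,922.74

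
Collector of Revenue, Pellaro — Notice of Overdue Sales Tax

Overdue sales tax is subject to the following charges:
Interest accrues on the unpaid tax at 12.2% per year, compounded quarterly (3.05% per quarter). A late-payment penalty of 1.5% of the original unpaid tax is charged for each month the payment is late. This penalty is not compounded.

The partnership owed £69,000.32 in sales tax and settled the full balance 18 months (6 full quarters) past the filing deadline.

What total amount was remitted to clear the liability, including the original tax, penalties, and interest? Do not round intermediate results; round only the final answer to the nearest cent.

Late-payment penalty: 18 × 1.5% × £69,000.32 = £18,630.09…
Interest: £69,000.32 × ((1 + 0.0305)^6 − 1) = £69,000.32 × 0.1975343… = £13,629.9328…
Total = £69,000.32 + £18,630.0864 + £13,629.9328… = £101,260.34

£101,260.34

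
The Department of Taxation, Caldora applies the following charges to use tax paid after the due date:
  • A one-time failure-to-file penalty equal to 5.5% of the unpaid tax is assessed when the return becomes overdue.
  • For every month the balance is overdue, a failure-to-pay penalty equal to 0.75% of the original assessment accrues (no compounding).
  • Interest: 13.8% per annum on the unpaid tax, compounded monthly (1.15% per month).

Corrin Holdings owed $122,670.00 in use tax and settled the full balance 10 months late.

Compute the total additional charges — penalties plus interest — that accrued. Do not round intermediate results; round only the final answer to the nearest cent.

Failure-to-file penalty: 5.5% × $122,670.00 = $6,746.85
Failure-to-pay penalty: 10 × 0.75% × $122,670.00 = $9,200.25
Interest: $122,670.00 × ((1 + 0.0115)^10 − 1) = $122,670.00 × 0.1211375… = $14,859.9346…
Penalties + interest = $15,947.1000 + $14,859.9346… = $30,807.03

$30,807.03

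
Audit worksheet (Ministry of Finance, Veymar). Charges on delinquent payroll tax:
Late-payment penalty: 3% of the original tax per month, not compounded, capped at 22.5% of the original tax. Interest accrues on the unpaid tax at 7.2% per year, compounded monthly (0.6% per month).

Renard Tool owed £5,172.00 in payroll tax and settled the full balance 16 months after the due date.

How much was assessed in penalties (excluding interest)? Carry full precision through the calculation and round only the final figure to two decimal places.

£1,163.70

Penalty (uncapped): 16 × 3% × £5,172.00 = £2,482.56; cap = 22.5% × £5,172.00 = £1,163.70 → penalty = £1,163.70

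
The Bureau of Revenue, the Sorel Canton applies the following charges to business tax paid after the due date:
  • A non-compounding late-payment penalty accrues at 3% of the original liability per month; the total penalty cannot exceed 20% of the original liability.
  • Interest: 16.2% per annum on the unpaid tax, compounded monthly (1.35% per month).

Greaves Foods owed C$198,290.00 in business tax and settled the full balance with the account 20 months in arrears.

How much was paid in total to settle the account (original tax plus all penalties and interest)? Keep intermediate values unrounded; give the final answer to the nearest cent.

Penalty (uncapped): 20 × 3% × C$198,290.00 = C$118,974.00; cap = 20% × C$198,290.00 = C$39,658.00 → penalty = C$39,658.00
Interest: C$198,290.00 × ((1 + 0.0135)^20 − 1) = C$198,290.00 × 0.3076004… = C$60,994.0928…
Total = C$198,290.00 + C$39,658.0000 + C$60,994.0928… = C$298,942.09

C$298,942.09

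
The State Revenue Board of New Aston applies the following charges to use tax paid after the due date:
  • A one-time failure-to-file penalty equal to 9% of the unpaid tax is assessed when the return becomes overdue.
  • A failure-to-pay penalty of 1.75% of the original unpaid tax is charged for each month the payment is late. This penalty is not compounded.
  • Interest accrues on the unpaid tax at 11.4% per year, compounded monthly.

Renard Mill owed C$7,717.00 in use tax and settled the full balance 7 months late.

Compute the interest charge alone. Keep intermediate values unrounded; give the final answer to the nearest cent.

Interest (11.4%/yr ÷ 12 = 0.95%/month): C$7,717.00 × ((1 + 0.0095)^7 − 1) = C$528.0399…

C$528.04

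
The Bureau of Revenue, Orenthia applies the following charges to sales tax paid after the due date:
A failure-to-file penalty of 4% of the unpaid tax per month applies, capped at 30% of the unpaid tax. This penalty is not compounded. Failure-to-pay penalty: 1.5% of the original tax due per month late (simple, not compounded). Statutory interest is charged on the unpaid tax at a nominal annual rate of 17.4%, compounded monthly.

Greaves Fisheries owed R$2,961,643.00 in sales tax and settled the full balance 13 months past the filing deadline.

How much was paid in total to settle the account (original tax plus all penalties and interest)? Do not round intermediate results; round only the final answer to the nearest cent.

Failure-to-file: 13 × 4% × R$2,961,643.00 = R$1,540,054.36, capped at 30% × R$2,961,643.00 = R$888,492.90
Failure-to-pay penalty = 1.5% × R$2,961,643.00 × 13 mo = R$577,520.39…
Interest (17.4%/yr ÷ 12 = 1.45%/month): R$2,961,643.00 × ((1 + 0.0145)^13 − 1) = R$609,517.5450…
Total = R$2,961,643.00 + R$1,466,013.2850 + R$609,517.5450… = R$5,037,173.83

R$5,037,173.83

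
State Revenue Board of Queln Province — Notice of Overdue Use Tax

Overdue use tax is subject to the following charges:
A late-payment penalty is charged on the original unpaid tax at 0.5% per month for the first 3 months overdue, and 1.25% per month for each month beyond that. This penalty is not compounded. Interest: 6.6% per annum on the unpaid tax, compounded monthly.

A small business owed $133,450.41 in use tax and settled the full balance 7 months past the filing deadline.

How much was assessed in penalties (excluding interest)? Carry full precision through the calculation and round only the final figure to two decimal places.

Penalty, months 1–3: 3 × 0.5% × $133,450.41 = $2,001.76…
Penalty, months 4–7: 4 × 1.25% × $133,450.41 = $6,672.52…
Total penalty = $2,001.76… + $6,672.52… = $8,674.28

$8,674.28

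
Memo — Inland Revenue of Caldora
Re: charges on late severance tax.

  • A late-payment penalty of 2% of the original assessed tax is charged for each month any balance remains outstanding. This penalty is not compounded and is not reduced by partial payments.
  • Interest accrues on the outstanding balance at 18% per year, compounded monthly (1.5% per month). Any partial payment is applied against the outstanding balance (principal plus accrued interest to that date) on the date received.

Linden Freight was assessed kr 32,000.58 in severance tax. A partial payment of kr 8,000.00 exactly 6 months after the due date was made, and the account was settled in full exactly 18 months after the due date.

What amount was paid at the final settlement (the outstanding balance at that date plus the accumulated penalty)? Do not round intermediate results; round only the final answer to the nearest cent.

kr 43,790.92

Balance at month 6: kr 32,000.5800 × (1 + 0.015)^6 = kr 34,990.8186…
After kr 8,000.00 payment: kr 34,990.8186… − kr 8,000.00 = kr 26,990.8186…
Balance at month 18: kr 26,990.8186… × (1 + 0.015)^12 = kr 32,270.7132…
Penalty: 18 × 2% × kr 32,000.58 = kr 11,520.21…
Final settlement = outstanding balance + penalty = kr 32,270.7132… + kr 11,520.21… = kr 43,790.92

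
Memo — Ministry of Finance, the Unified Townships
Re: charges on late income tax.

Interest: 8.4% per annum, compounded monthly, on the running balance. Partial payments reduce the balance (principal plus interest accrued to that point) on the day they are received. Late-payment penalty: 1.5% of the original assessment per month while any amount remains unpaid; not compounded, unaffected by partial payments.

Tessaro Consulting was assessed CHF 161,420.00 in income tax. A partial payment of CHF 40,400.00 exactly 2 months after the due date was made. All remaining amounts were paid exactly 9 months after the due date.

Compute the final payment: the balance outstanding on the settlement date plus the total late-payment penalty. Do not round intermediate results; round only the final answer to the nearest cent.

CHF 151,248.94

Monthly rate = 8.4% ÷ 12 = 0.7%
Balance at month 2: CHF 161,420.0000 × (1 + 0.007)^2 = CHF 163,687.7896…
After CHF 40,400.00 payment: CHF 163,687.7896… − CHF 40,400.00 = CHF 123,287.7896…
Balance at month 9: CHF 123,287.7896… × (1 + 0.007)^7 = CHF 129,457.2449…
Penalty: 9 × 1.5% × CHF 161,420.00 = CHF 21,791.70
Final settlement = outstanding balance + penalty = CHF 129,457.2449… + CHF 21,791.70 = CHF 151,248.94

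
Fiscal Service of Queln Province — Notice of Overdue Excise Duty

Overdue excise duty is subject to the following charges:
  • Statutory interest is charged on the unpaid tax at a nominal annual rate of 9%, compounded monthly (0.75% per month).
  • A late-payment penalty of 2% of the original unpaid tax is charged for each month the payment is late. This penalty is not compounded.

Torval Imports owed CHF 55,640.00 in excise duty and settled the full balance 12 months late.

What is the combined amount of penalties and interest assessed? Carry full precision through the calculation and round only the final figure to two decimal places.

CHF 18,573.02

Late-payment penalty: 12 × 2% × CHF 55,640.00 = CHF 13,353.60
Interest: CHF 55,640.00 × ((1 + 0.0075)^12 − 1) = CHF 55,640.00 × 0.0938069… = CHF 5,219.4158…
Penalties + interest = CHF 13,353.6000 + CHF 5,219.4158… = CHF 18,573.02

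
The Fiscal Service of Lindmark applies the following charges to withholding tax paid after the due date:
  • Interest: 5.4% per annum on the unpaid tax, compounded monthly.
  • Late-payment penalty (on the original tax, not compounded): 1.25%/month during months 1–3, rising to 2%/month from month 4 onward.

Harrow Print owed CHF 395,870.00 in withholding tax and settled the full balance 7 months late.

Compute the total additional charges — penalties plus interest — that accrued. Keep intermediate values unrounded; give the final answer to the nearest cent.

CHF 59,154.24

Penalty, months 1–3: 3 × 1.25% × CHF 395,870.00 = CHF 14,845.13…
Penalty, months 4–7: 4 × 2% × CHF 395,870.00 = CHF 31,669.60
Interest (5.4%/yr ÷ 12 = 0.45%/month): CHF 395,870.00 × ((1 + 0.0045)^7 − 1) = CHF 12,639.5170…
Penalties + interest = CHF 46,514.7250 + CHF 12,639.5170… = CHF 59,154.24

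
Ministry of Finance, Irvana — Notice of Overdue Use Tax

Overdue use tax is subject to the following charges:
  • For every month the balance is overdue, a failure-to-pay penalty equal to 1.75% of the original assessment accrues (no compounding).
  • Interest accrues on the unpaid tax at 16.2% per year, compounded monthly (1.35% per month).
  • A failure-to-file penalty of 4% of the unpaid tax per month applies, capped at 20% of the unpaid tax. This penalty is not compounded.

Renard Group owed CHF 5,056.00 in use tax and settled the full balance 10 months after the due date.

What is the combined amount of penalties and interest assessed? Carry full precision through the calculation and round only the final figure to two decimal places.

Failure-to-file: 10 × 4% × CHF 5,056.00 = CHF 2,022.40, capped at 20% × CHF 5,056.00 = CHF 1,011.20
Failure-to-pay penalty = 1.75% × CHF 5,056.00 × 10 mo = CHF 884.80
Interest: CHF 5,056.00 × ((1 + 0.0135)^10 − 1) = CHF 5,056.00 × 0.1435036… = CHF 725.5541…
Penalties + interest = CHF 1,896.0000 + CHF 725.5541… = CHF 2,621.55

CHF 2,621.55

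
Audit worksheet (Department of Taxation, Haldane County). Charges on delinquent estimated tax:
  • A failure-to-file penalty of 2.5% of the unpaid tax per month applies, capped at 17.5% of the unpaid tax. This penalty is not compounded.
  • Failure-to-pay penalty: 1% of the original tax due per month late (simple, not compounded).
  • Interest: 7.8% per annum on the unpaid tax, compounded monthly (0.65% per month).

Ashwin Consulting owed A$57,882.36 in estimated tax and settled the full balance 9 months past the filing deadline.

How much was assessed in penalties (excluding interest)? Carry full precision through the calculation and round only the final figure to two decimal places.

Failure-to-file: 9 × 2.5% × A$57,882.36 = A$13,023.53…, capped at 17.5% × A$57,882.36 = A$10,129.41…
Failure-to-pay penalty = 1% × A$57,882.36 × 9 mo = A$5,209.41…
Total penalty = A$10,129.41… + A$5,209.41… = A$15,338.83

A$15,338.83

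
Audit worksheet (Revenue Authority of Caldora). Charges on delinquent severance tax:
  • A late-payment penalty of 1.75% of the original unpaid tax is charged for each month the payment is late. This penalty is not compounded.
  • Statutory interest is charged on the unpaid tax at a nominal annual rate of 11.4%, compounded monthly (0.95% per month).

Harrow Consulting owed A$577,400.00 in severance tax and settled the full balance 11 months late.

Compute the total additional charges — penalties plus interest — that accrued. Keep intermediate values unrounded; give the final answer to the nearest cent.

Late-payment penalty = 1.75% × A$577,400.00 × 11 mo = A$111,149.50
Interest: A$577,400.00 × ((1 + 0.0095)^11 − 1) = A$577,400.00 × 0.1096079… = A$63,287.6250…
Penalties + interest = A$111,149.5000 + A$63,287.6250… = A$174,437.13

A$174,437.13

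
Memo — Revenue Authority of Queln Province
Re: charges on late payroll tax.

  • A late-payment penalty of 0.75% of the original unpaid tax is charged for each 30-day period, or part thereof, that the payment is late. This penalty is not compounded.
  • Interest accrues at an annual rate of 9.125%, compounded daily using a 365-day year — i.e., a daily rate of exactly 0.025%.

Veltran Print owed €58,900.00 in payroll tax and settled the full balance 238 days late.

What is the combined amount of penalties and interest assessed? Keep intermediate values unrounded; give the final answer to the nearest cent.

Penalty periods: ⌈238/30⌉ = 8; penalty = 8 × 0.75% × €58,900.00 = €3,534.00
Interest: €58,900.00 × ((1 + 0.00025)^238 − 1) = €58,900.00 × 0.06129787… = €3,610.4445…
Penalties + interest = €3,534.0000 + €3,610.4445… = €7,144.44

€7,144.44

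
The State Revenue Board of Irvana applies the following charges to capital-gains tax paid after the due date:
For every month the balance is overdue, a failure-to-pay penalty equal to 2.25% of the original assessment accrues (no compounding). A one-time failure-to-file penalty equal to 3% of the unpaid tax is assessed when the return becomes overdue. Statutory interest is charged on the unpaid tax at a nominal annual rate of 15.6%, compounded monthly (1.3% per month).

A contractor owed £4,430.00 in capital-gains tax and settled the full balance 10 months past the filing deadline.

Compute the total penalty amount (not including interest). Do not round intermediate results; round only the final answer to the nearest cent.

£1,129.65

Failure-to-file penalty: 3% × £4,430.00 = £132.90
Failure-to-pay penalty: 10 × 2.25% × £4,430.00 = £996.75
Total penalty = £132.90 + £996.75 = £1,129.65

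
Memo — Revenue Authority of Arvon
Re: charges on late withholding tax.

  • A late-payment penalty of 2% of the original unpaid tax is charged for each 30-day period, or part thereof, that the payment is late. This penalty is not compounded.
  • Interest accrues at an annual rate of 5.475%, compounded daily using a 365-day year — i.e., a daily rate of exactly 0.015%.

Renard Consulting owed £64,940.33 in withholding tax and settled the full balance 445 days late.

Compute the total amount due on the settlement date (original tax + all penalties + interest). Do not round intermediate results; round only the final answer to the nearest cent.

£88,904.79

Penalty periods: ⌈445/30⌉ = 15; penalty = 15 × 2% × £64,940.33 = £19,482.10…
Interest: £64,940.33 × ((1 + 0.00015)^445 − 1) = £64,940.33 × 0.06902284… = £4,482.3658…
Total = £64,940.33 + £19,482.0990 + £4,482.3658… = £88,904.79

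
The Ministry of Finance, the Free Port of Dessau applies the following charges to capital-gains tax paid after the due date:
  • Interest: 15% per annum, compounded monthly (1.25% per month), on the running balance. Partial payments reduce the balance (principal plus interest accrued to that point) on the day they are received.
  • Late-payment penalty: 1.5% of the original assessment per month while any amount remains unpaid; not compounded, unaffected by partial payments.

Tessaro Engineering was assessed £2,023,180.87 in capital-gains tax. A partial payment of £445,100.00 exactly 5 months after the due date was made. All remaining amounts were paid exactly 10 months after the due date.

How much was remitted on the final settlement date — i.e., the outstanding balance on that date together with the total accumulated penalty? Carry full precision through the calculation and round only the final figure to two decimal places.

£2,120,642.85

Balance at month 5: £2,023,180.8700 × (1 + 0.0125)^5 = £2,152,830.6573…
After £445,100.00 payment: £2,152,830.6573… − £445,100.00 = £1,707,730.6573…
Balance at month 10: £1,707,730.6573… × (1 + 0.0125)^5 = £1,817,165.7157…
Penalty: 10 × 1.5% × £2,023,180.87 = £303,477.13…
Final settlement = outstanding balance + penalty = £1,817,165.7157… + £303,477.13… = £2,120,642.85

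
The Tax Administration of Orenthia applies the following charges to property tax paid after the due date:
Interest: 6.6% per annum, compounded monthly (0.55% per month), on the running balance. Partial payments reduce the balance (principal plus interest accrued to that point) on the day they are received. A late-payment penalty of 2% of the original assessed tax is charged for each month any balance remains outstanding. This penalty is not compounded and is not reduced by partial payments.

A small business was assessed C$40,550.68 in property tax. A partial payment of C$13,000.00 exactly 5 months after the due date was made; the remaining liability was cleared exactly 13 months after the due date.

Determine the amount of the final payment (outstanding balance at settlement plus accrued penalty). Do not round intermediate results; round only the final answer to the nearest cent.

C$40,507.73

Balance at month 5: C$40,550.6800 × (1 + 0.0055)^5 = C$41,678.1579…
After C$13,000.00 payment: C$41,678.1579… − C$13,000.00 = C$28,678.1579…
Balance at month 13: C$28,678.1579… × (1 + 0.0055)^8 = C$29,964.5563…
Penalty: 13 × 2% × C$40,550.68 = C$10,543.18…
Final settlement = outstanding balance + penalty = C$29,964.5563… + C$10,543.18… = C$40,507.73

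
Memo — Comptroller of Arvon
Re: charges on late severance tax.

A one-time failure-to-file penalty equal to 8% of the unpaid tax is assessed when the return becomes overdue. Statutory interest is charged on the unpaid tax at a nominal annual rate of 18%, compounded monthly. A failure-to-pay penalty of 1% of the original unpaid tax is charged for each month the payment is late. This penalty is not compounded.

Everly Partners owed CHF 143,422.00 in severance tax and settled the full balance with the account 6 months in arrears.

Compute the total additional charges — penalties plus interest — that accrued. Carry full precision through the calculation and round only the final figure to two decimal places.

CHF 33,480.90

Failure-to-file penalty: 8% × CHF 143,422.00 = CHF 11,473.76
Failure-to-pay penalty: 6 × 1% × CHF 143,422.00 = CHF 8,605.32
Interest (18%/yr ÷ 12 = 1.5%/month): CHF 143,422.00 × ((1 + 0.015)^6 − 1) = CHF 13,401.8198…
Penalties + interest = CHF 20,079.0800 + CHF 13,401.8198… = CHF 33,480.90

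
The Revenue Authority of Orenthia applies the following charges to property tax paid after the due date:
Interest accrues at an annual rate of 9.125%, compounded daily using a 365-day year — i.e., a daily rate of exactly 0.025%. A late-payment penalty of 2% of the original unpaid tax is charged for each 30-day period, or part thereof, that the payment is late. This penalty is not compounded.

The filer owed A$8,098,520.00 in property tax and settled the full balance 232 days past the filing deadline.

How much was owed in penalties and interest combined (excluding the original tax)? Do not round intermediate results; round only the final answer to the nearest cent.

Penalty periods: ⌈232/30⌉ = 8; penalty = 8 × 2% × A$8,098,520.00 = A$1,295,763.20
Interest: A$8,098,520.00 × ((1 + 0.00025)^232 − 1) = A$8,098,520.00 × 0.05970731… = A$483,540.8773…
Penalties + interest = A$1,295,763.2000 + A$483,540.8773… = A$1,779,304.08

A$1,779,304.08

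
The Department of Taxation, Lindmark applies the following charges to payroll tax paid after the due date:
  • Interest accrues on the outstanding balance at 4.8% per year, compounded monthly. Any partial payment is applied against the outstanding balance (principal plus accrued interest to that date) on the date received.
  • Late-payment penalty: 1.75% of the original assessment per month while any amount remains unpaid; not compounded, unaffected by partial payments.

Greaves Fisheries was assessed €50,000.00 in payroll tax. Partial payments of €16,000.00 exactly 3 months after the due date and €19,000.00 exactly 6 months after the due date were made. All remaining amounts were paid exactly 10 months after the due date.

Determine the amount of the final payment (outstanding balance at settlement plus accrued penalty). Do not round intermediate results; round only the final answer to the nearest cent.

Monthly rate = 4.8% ÷ 12 = 0.4%
Balance at month 3: €50,000.0000 × (1 + 0.004)^3 = €50,602.4032
After €16,000.00 payment: €50,602.4032 − €16,000.00 = €34,602.4032
Balance at month 6: €34,602.4032 × (1 + 0.004)^3 = €35,019.2952…
After €19,000.00 payment: €35,019.2952… − €19,000.00 = €16,019.2952…
Balance at month 10: €16,019.2952… × (1 + 0.004)^4 = €16,277.1458…
Penalty: 10 × 1.75% × €50,000.00 = €8,750.00
Final settlement = outstanding balance + penalty = €16,277.1458… + €8,750.00 = €25,027.15

€25,027.15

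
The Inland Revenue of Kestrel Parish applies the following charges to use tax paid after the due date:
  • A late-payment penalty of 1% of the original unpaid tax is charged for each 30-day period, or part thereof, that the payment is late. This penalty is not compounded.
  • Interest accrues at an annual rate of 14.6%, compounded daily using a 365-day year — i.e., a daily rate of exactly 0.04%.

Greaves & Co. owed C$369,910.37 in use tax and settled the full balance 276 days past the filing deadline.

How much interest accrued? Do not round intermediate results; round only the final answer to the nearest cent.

Interest: C$369,910.37 × ((1 + 0.0004)^276 − 1) = C$369,910.37 × 0.11670002… = C$43,168.5478…

C$43,168.55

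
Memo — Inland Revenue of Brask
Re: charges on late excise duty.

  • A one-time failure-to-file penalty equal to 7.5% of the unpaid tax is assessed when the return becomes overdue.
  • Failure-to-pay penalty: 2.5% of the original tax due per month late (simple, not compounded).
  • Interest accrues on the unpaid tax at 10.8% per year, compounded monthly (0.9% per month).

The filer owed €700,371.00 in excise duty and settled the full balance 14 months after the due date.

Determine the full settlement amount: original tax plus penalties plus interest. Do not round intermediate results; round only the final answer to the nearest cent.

€1,091,628.39

Failure-to-file penalty: 7.5% × €700,371.00 = €52,527.83…
Failure-to-pay penalty: 14 × 2.5% × €700,371.00 = €245,129.85
Interest: €700,371.00 × ((1 + 0.009)^14 − 1) = €700,371.00 × 0.1336430… = €93,599.7119…
Total = €700,371.00 + €297,657.6750 + €93,599.7119… = €1,091,628.39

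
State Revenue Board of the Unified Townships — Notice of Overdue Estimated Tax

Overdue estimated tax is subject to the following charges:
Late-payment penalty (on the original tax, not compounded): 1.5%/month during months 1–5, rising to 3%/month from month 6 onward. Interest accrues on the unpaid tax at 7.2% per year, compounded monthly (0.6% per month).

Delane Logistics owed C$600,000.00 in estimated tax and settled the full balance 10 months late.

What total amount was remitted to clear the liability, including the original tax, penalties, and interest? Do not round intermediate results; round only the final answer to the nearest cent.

Penalty, months 1–5: 5 × 1.5% × C$600,000.00 = C$45,000.00
Penalty, months 6–10: 5 × 3% × C$600,000.00 = C$90,000.00
Interest: C$600,000.00 × ((1 + 0.006)^10 − 1) = C$600,000.00 × 0.0616462… = C$36,987.7165…
Total = C$600,000.00 + C$135,000.0000 + C$36,987.7165… = C$771,987.72

C$771,987.72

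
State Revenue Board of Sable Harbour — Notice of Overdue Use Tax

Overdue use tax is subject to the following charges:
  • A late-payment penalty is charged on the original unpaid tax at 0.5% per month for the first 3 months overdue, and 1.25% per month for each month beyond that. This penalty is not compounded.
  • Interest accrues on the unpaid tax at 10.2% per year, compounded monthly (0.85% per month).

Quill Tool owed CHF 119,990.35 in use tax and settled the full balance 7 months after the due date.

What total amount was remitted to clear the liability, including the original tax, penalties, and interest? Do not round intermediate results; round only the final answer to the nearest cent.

CHF 135,113.81

Penalty, months 1–3: 3 × 0.5% × CHF 119,990.35 = CHF 1,799.86…
Penalty, months 4–7: 4 × 1.25% × CHF 119,990.35 = CHF 5,999.52…
Interest: CHF 119,990.35 × ((1 + 0.0085)^7 − 1) = CHF 119,990.35 × 0.0610389… = CHF 7,324.0823…
Total = CHF 119,990.35 + CHF 7,799.3728… + CHF 7,324.0823… = CHF 135,113.81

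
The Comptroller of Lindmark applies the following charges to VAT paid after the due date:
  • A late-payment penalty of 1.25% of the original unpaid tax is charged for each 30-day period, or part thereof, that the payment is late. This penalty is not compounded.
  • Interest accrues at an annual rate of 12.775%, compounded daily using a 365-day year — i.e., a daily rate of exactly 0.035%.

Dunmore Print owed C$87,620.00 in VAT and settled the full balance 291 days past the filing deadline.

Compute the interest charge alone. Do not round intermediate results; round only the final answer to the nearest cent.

C$9,392.66

Interest: C$87,620.00 × ((1 + 0.00035)^291 − 1) = C$87,620.00 × 0.10719765… = C$9,392.6578…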